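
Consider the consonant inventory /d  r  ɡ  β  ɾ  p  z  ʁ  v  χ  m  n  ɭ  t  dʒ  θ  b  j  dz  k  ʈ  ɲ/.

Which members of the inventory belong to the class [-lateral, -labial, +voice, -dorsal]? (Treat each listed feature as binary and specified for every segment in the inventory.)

The [-lateral] segments are /d, r, ɡ, β, ɾ, p, z, ʁ, v, χ, m, n, t, dʒ, θ, b, j, dz, k, ʈ, ɲ/.
Intersecting with [-labial] gives /d, r, ɡ, ɾ, z, ʁ, χ, n, t, dʒ, θ, j, dz, k, ʈ, ɲ/.
Of those, [+voice] gives /d, r, ɡ, ɾ, z, ʁ, n, dʒ, j, dz, ɲ/.
Then [-dorsal] leaves /d, r, ɾ, z, n, dʒ, dz/.

d, r, ɾ, z, n, dʒ, dz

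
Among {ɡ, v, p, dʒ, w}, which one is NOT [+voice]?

p

Every segment except /p/ is [+voice]. /p/ (voiceless bilabial stop) is [-voice], so it is the exception.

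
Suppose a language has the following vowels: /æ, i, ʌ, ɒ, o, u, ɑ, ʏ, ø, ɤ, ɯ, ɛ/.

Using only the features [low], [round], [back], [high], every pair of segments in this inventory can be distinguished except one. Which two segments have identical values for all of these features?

ɤ, ʌ

On the given features, /ɤ/ and /ʌ/ have an identical profile: [-low], [-round], [+back], [-high]. No other two segments in the inventory coincide on all 4 features. (They do differ in [tense], which is not among the given features.)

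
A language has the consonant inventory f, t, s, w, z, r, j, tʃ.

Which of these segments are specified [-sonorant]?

The feature [sonorant] marks segments produced without turbulent airflow (nasals, liquids, glides, vowels). In this inventory /f, t, s, z, tʃ/ lack that property, so they are [-sonorant]; /w, r, j/ are [+sonorant].

f, t, s, z, tʃ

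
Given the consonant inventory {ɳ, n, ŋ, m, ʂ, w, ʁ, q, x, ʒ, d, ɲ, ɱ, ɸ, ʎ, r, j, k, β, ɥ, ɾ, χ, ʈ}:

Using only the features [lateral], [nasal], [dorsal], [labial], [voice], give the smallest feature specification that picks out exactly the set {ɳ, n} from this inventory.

/ɳ, n/ are all [+nasal], [−labial], [−dorsal], and no other segment in the inventory matches all three values. Dropping any one of them over-generates: [−labial, −dorsal] alone would also admit /ʂ, ʒ, d, r, …/; [+nasal, −dorsal] alone would also admit /m, ɱ/; [+nasal, −labial] alone would also admit /ŋ, ɲ/. No other combination of two listed features picks out exactly this set either, so fewer than three features will not do.

[+nasal, −labial, −dorsal]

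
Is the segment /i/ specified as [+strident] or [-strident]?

[-strident]

/i/ is the high front unrounded tense vowel. The feature [strident] marks segments high-amplitude, high-frequency frication (the sibilants); /i/ lacks this property, so it is [-strident].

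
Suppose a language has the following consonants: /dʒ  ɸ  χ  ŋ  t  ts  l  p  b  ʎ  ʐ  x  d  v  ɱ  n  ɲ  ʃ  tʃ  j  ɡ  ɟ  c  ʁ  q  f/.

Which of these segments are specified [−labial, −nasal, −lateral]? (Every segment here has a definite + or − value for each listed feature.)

dʒ, χ, t, ts, ʐ, x, d, ʃ, tʃ, j, ɡ, ɟ, c, ʁ, q

Checking each segment against [−labial], [−nasal], [−lateral]: /dʒ/ (voiced postalveolar affricate), /χ/ (voiceless uvular fricative), /t/ (voiceless alveolar stop), /ts/ (voiceless alveolar affricate), /ʐ/ (voiced retroflex fricative), /x/ (voiceless velar fricative), among others, satisfy every feature; every other segment in the inventory fails at least one.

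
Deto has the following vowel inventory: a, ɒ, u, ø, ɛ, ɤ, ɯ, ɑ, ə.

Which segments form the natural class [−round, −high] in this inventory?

First, the [−round] segments are /a, ɛ, ɤ, ɯ, ɑ, ə/.
Within that set, [−high] leaves /a, ɛ, ɤ, ɑ, ə/.

a, ɛ, ɤ, ɑ, ə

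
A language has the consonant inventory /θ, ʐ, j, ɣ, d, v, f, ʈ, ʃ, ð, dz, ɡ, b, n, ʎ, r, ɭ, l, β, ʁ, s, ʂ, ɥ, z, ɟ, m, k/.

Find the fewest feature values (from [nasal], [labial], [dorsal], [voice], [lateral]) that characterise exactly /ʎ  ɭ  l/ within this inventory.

[+lateral]

The target set is precisely the extension of [+lateral] in this inventory.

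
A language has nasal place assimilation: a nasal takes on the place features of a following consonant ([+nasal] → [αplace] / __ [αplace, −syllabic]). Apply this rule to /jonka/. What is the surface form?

/n/ sits before the [+dorsal] consonant /k/, so it takes on [+dorsal] and surfaces as /ŋ/. The rest of the form is unaffected: [joŋka].

[joŋka]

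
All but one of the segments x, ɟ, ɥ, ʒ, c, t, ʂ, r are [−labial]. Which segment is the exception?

/ʒ, t, r, x, ɟ, c, ʂ/ are all [−labial]; /ɥ/ (labial-palatal glide) is [+labial].

ɥ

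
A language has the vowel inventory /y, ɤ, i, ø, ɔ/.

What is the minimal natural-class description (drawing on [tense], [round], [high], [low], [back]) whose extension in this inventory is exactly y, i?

[+high]

Every target segment is [+high] and no other inventory member is, so one feature is enough.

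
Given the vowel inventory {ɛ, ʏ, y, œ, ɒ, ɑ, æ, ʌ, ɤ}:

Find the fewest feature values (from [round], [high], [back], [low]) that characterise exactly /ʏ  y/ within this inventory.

[+high]

/ʏ, y/ are exactly the [+high] segments in the inventory, so a single feature suffices.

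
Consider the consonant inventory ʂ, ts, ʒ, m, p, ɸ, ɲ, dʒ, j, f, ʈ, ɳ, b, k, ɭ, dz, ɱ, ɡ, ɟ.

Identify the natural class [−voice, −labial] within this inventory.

The [−voice] segments are /ʂ, ts, p, ɸ, f, ʈ, k/.
Of those, [−labial] leaves /ʂ, ts, ʈ, k/.

ʂ, ts, ʈ, k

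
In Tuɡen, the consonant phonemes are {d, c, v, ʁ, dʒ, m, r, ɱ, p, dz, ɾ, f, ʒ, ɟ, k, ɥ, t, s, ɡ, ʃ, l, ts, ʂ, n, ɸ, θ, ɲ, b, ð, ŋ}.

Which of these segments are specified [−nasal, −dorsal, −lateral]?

First, the [−nasal] segments are /d, c, v, ʁ, dʒ, r, p, dz, ɾ, f, ʒ, ɟ, k, ɥ, t, s, ɡ, ʃ, l, ts, ʂ, ɸ, θ, b, ð/.
Within that set, [−dorsal] gives /d, v, dʒ, r, p, dz, ɾ, f, ʒ, t, s, ʃ, l, ts, ʂ, ɸ, θ, b, ð/.
Then [−lateral] leaves /d, v, dʒ, r, p, dz, ɾ, f, ʒ, t, s, ʃ, ts, ʂ, ɸ, θ, b, ð/.

d, v, dʒ, r, p, dz, ɾ, f, ʒ, t, s, ʃ, ts, ʂ, ɸ, θ, b, ð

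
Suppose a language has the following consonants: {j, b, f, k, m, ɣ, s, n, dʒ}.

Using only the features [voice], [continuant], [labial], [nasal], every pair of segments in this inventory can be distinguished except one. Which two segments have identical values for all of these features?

ɣ, j

/ɣ/ (voiced velar fricative) and /j/ (palatal glide) are both [+voice], [+continuant], [-labial], [-nasal], so none of the listed features separates them. (They do differ in [sonorant] and [back], which are not among the given features.) Every other pair in the inventory differs on at least one listed feature.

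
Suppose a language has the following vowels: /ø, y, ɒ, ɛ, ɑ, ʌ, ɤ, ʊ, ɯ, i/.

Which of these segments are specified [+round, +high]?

y, ʊ

The [+round] segments are /ø, y, ɒ, ʊ/.
Among these, [+high] leaves /y, ʊ/.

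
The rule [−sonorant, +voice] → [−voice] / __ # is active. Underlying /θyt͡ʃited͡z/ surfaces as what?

/d͡z/ satisfies [−sonorant, +voice] and sits in __ #. The [−voice] counterpart of the voiced alveolar affricate is /t͡s/. Other segments in /θyt͡ʃited͡z/ either fail the structural description or are not in the environment, so the surface form is [θyt͡ʃitet͡s].

[θyt͡ʃitet͡s]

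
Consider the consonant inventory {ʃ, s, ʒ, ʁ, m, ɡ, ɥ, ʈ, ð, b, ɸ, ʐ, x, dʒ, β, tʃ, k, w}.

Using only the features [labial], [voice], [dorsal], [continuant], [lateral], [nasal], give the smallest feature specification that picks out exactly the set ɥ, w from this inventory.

Every target segment is [+labial], [+dorsal]; each remaining inventory member fails at least one of these. Each conjunct is needed — [+dorsal] alone would also admit /ʁ, ɡ, x, k/; [+labial] alone would also admit /m, b, ɸ, β/ — and no other single listed feature has exactly this extension, so two is the minimum.

[+labial, +dorsal]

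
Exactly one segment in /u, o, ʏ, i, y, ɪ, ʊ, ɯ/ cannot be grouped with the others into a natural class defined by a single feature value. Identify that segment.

o

/y, i, ɪ, ʏ, ɯ, ʊ, u/ are all [+high], but /o/ (mid back rounded tense vowel) is [−high]. No other single segment can be removed to leave a set sharing one feature value that the removed segment lacks, so /o/ is the odd one out.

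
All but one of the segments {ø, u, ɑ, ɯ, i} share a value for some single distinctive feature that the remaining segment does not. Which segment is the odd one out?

The remaining segments after removing /ɑ/ share [-low]; /ɑ/ (low back unrounded vowel) is [+low]. For every other candidate removal, the leftover set fails to share any single feature value that the removed segment lacks.

ɑ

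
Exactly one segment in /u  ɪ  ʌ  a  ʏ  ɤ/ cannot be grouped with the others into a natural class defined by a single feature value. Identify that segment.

a

[low] groups all but one: /ɪ, ʌ, u, ʏ, ɤ/ share [−low] while /a/ (low unrounded vowel) alone is [+low]. Removing any other segment would not leave a single-feature class that excludes it.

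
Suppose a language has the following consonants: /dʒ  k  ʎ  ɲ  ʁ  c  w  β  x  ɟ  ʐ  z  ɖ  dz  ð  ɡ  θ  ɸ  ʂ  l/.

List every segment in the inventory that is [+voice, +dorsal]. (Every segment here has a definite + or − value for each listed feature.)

Eliminate segments failing any feature: /dʒ, β, ʐ, z, ɖ, dz, ð, l/ are [−dorsal]; /k, c, x, θ, ɸ, ʂ/ are [−voice]. The remaining /ʎ, ɲ, ʁ, w, ɟ, ɡ/ satisfy [+voice], [+dorsal].

ʎ, ɲ, ʁ, w, ɟ, ɡ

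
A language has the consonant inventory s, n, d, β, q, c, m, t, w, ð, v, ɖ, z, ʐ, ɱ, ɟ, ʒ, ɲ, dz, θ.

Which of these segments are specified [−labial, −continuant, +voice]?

Eliminate segments failing any feature: /s, ð, z, ʐ, ʒ, θ/ are [+continuant]; /β, m, w, v, ɱ/ are [+labial]; /q, c, t/ are [−voice]. The remaining /n, d, ɖ, ɟ, ɲ, dz/ satisfy [−labial], [−continuant], [+voice].

n, d, ɖ, ɟ, ɲ, dz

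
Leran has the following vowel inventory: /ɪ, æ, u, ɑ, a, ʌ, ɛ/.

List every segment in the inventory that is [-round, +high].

ɪ

Checking each segment against [-round], [+high]: /ɪ/ (high front unrounded lax vowel) satisfies every feature; every other segment in the inventory fails at least one.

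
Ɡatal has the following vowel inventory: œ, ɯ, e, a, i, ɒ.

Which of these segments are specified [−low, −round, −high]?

e

Eliminate segments failing any feature: /œ/ is [+round]; /ɯ, i/ are [+high]; /a, ɒ/ are [+low]. The remaining /e/ satisfy [−low], [−round], [−high].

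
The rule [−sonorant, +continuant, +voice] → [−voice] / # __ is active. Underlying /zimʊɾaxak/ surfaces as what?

/z/ satisfies [−sonorant, +continuant, +voice] and sits in # __. The [−voice] counterpart of the voiced alveolar fricative is /s/. Other segments in /zimʊɾaxak/ either fail the structural description or are not in the environment, so the surface form is [simʊɾaxak].

[simʊɾaxak]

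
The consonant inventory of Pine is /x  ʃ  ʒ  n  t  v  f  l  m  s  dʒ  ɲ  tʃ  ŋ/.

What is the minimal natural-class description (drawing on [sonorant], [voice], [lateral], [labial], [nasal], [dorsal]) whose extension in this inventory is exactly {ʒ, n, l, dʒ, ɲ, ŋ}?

[+voice, −labial]

Every target segment is [+voice], [−labial]; each remaining inventory member fails at least one of these. Each conjunct is needed — [−labial] alone would also admit /x, ʃ, t, s, …/; [+voice] alone would also admit /v, m/ — and no other single listed feature has exactly this extension, so two is the minimum.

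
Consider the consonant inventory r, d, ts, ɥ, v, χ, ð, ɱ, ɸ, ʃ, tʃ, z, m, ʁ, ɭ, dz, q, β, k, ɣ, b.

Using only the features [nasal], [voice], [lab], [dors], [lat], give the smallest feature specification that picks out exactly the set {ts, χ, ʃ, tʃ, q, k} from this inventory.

/ts, χ, ʃ, tʃ, q, k/ are all [−voice], [−labial], and no other segment in the inventory matches both values. Dropping any one of them over-generates: [−labial] alone would also admit /r, d, ð, z, …/; [−voice] alone would also admit /ɸ/. No other single listed feature picks out exactly this set either, so fewer than two features will not do.

[−voice, −lab]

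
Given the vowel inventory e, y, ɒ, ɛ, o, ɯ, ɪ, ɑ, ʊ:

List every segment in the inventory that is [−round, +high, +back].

ɯ

Eliminate segments failing any feature: /e, ɛ, ɑ/ are [−high]; /y, ɒ, o, ʊ/ are [+round]; /ɪ/ is [−back]. The remaining /ɯ/ satisfy [−round], [+high], [+back].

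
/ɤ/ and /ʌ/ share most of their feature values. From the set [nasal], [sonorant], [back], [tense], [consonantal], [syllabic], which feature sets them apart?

[tense]

The two segments share [−nasal], [+sonorant], [+back], [−consonantal], [+syllabic]. The only feature from the list on which they differ: /ɤ/ is [+tense] while /ʌ/ is [−tense].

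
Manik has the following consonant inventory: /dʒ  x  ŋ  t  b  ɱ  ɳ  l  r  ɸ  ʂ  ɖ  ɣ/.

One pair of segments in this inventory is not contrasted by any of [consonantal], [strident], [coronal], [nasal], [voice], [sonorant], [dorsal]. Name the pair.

l, r

On the given features, /l/ and /r/ have an identical profile: [+consonantal], [-strident], [+coronal], [-nasal], [+voice], [+sonorant], [-dorsal]. No other two segments in the inventory coincide on all 7 features. (They do differ in [lateral], which is not among the given features.)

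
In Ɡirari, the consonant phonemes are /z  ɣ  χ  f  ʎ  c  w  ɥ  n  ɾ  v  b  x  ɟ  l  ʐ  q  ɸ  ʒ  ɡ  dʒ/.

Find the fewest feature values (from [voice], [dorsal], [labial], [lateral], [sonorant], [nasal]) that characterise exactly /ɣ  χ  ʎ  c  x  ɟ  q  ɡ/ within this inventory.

[-labial, +dorsal]

Every target segment is [-labial], [+dorsal]; each remaining inventory member fails at least one of these. Each conjunct is needed — [+dorsal] alone would also admit /w, ɥ/; [-labial] alone would also admit /z, n, ɾ, l, …/ — and no other single listed feature has exactly this extension, so two is the minimum.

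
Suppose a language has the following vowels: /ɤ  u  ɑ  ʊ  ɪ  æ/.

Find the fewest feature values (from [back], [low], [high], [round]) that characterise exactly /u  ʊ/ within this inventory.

The target set is precisely the extension of [+round] in this inventory.

[+round]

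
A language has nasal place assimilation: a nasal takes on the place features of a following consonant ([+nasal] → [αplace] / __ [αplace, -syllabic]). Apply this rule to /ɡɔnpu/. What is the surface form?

[ɡɔmpu]

In /ɡɔnpu/, the nasal /n/ precedes /p/, which is [+labial]. The nasal assimilates in place, becoming the [+labial] nasal /m/. The surface form is [ɡɔmpu].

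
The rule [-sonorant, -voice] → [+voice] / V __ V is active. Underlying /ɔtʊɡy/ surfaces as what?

[ɔdʊɡy]

Only /t/ occurs between two vowels (/ɔ/ __ /ʊ/) and matches the structural description. It is a voiceless alveolar stop, so [-sonorant, -voice] holds; changing it to [+voice] with all other features held fixed yields /d/ (voiced alveolar stop). No other segment meets both the structural description and the environment, so the output is [ɔdʊɡy].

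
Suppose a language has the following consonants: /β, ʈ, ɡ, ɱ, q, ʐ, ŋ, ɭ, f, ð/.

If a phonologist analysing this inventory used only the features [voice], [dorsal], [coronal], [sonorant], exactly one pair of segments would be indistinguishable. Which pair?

ð, ʐ

Both /ð/ and /ʐ/ are [+voice], [−dorsal], [+coronal], [−sonorant]. Since the list omits [strident], [anterior] and [distributed] — which do distinguish the voiced dental fricative from the voiced retroflex fricative — this pair collapses; all other pairs remain distinct.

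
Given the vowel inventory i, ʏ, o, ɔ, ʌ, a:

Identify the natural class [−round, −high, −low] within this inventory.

ʌ

Checking each segment against [−round], [−high], [−low]: /ʌ/ (mid back unrounded lax vowel) satisfies every feature; every other segment in the inventory fails at least one.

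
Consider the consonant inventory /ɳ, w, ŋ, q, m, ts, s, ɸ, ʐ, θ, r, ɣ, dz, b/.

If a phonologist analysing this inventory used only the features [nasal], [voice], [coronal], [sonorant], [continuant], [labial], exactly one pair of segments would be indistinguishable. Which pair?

Both /θ/ and /s/ are [−nasal], [−voice], [+coronal], [−sonorant], [+continuant], [−labial]. Since the list omits [strident] and [distributed] — which do distinguish the voiceless dental fricative from the voiceless alveolar fricative — this pair collapses; all other pairs remain distinct.

θ, s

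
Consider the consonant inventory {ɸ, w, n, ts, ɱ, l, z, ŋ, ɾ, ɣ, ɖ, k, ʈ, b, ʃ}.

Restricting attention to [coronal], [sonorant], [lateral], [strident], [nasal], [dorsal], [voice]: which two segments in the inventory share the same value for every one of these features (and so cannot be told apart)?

/ʃ/ (voiceless postalveolar fricative) and /ts/ (voiceless alveolar affricate) are both [+coronal], [-sonorant], [-lateral], [+strident], [-nasal], [-dorsal], [-voice], so none of the listed features separates them. (They do differ in [continuant], [anterior] and [distributed], which are not among the given features.) Every other pair in the inventory differs on at least one listed feature.

ʃ, ts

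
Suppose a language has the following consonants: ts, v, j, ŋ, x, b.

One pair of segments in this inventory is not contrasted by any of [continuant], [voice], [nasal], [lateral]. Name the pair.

Both /v/ and /j/ are [+continuant], [+voice], [−nasal], [−lateral]. Since the list omits [sonorant], [labial] and [dorsal] — which do distinguish the voiced labiodental fricative from the palatal glide — this pair collapses; all other pairs remain distinct.

v, j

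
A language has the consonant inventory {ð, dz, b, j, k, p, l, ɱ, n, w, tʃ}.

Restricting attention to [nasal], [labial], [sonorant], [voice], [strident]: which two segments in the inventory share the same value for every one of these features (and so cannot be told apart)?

l, j

On the given features, /l/ and /j/ have an identical profile: [-nasal], [-labial], [+sonorant], [+voice], [-strident]. No other two segments in the inventory coincide on all 5 features. (They do differ in [lateral] and [dorsal], which are not among the given features.)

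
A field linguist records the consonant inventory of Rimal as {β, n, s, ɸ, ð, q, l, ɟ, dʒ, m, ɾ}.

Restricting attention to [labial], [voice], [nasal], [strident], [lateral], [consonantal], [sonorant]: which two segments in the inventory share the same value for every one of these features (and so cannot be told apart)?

Both /ɟ/ and /ð/ are [−labial], [+voice], [−nasal], [−strident], [−lateral], [+consonantal], [−sonorant]. Since the list omits [continuant] and [dorsal] — which do distinguish the voiced palatal stop from the voiced dental fricative — this pair collapses; all other pairs remain distinct.

ɟ, ð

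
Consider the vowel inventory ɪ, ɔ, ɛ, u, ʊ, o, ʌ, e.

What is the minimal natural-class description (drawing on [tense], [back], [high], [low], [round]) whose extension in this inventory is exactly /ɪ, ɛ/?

/ɪ, ɛ/ are all [−back], [−tense], and no other segment in the inventory matches both values. Dropping any one of them over-generates: [−tense] alone would also admit /ɔ, ʊ, ʌ/; [−back] alone would also admit /e/. No other single listed feature picks out exactly this set either, so fewer than two features will not do.

[−back, −tense]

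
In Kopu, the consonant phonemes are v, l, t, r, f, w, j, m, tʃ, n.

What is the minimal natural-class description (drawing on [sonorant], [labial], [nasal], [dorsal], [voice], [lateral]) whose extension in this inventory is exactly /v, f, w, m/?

/v, f, w, m/ are exactly the [+labial] segments in the inventory, so a single feature suffices.

[+labial]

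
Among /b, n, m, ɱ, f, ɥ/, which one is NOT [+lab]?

/b, f, ɱ, ɥ, m/ are all [+labial]; /n/ (alveolar nasal) is [-labial].

n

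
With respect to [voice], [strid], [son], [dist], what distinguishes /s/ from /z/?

[voice]

/s/ is the voiceless alveolar fricative and /z/ is the voiced alveolar fricative. Both are [+strident], [-sonorant], [-distributed]. /s/ is [-voice] while /z/ is [+voice], so the distinguishing feature is [voice].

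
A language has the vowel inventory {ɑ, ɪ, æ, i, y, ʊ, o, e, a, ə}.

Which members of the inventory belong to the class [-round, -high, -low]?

Checking each segment against [-round], [-high], [-low]: /e/ (mid front unrounded tense vowel), /ə/ (mid central vowel (schwa)) satisfy every feature; every other segment in the inventory fails at least one.

e, ə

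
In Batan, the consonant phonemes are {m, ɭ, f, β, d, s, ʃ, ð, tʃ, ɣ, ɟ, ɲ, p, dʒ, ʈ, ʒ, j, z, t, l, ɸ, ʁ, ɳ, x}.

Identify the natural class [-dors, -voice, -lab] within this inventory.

s, ʃ, tʃ, ʈ, t

Among the inventory, the [-dorsal] segments are /m, ɭ, f, β, d, s, ʃ, ð, tʃ, p, dʒ, ʈ, ʒ, z, t, l, ɸ, ɳ/.
Of those, [-voice] gives /f, s, ʃ, tʃ, p, ʈ, t, ɸ/.
Then [-labial] leaves /s, ʃ, tʃ, ʈ, t/.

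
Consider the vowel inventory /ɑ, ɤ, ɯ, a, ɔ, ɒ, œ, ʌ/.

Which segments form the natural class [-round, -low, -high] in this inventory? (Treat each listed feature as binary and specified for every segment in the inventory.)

The [-round] segments are /ɑ, ɤ, ɯ, a, ʌ/.
Intersecting with [-low] gives /ɤ, ɯ, ʌ/.
Among these, [-high] leaves /ɤ, ʌ/.

ɤ, ʌ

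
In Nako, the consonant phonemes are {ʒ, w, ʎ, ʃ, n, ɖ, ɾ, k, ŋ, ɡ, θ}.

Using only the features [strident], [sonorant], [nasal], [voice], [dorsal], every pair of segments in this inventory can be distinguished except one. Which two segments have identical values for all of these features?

ʎ, w

Both /ʎ/ and /w/ are [−strident], [+sonorant], [−nasal], [+voice], [+dorsal]. Since the list omits [lateral], [labial], [round] and [back] — which do distinguish the palatal lateral approximant from the labial-velar glide — this pair collapses; all other pairs remain distinct.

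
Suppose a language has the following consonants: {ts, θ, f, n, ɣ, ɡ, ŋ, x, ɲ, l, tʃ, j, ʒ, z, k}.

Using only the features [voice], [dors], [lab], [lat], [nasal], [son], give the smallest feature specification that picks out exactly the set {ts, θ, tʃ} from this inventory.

[−voice, −lab, −dors]

/ts, θ, tʃ/ are all [−voice], [−labial], [−dorsal], and no other segment in the inventory matches all three values. Dropping any one of them over-generates: [−labial, −dorsal] alone would also admit /n, l, ʒ, z/; [−voice, −dorsal] alone would also admit /f/; [−voice, −labial] alone would also admit /x, k/. No other combination of two listed features picks out exactly this set either, so fewer than three features will not do.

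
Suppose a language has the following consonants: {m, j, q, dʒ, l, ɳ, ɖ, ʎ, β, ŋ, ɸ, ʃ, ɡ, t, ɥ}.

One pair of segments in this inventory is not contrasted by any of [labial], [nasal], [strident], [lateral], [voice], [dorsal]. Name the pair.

ɡ, j

On the given features, /ɡ/ and /j/ have an identical profile: [-labial], [-nasal], [-strident], [-lateral], [+voice], [+dorsal]. No other two segments in the inventory coincide on all 6 features. (They do differ in [sonorant], [continuant] and [back], which are not among the given features.)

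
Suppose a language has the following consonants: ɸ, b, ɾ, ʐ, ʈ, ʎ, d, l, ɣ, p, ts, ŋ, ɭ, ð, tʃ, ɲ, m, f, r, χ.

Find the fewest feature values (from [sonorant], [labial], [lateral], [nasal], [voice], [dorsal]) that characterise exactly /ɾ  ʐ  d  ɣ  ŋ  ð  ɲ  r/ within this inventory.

[+voice, −lateral, −labial]

The class [+voice], [−lateral], [−labial] has exactly /ɾ, ʐ, d, ɣ, ŋ, ð, ɲ, r/ as its extension in this inventory. No smaller conjunction from the listed features achieves this: [−lateral, −labial] alone would also admit /ʈ, ts, tʃ, χ/; [+voice, −labial] alone would also admit /ʎ, l, ɭ/; [+voice, −lateral] alone would also admit /b, m/; and checking the remaining two-feature bundles turns up none with this extension.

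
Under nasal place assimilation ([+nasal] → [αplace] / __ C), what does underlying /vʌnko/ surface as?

The only nasal preceding a consonant is /n/ before /k/. /k/ is [+dorsal], so /n/ → /ŋ/, giving [vʌŋko].

[vʌŋko]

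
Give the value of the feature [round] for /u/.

[+round]

/u/ is the high back rounded tense vowel, hence [+round].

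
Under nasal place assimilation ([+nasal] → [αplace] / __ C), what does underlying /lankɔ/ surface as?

/n/ sits before the [+dorsal] consonant /k/, so it takes on [+dorsal] and surfaces as /ŋ/. The rest of the form is unaffected: [laŋkɔ].

[laŋkɔ]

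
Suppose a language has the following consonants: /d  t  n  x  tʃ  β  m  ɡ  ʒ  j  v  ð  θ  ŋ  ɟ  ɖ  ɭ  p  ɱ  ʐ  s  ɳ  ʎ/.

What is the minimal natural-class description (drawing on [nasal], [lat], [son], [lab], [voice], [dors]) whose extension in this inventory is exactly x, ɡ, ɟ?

[−son, +dors]

Every target segment is [−sonorant], [+dorsal]; each remaining inventory member fails at least one of these. Each conjunct is needed — [+dorsal] alone would also admit /j, ŋ, ʎ/; [−sonorant] alone would also admit /d, t, tʃ, β, …/ — and no other single listed feature has exactly this extension, so two is the minimum.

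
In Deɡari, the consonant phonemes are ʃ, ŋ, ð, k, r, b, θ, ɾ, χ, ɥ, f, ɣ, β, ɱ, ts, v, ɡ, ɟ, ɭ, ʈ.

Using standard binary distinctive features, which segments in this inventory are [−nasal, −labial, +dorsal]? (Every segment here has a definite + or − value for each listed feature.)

k, χ, ɣ, ɡ, ɟ

Checking each segment against [−nasal], [−labial], [+dorsal]: /k/ (voiceless velar stop), /χ/ (voiceless uvular fricative), /ɣ/ (voiced velar fricative), /ɡ/ (voiced velar stop), /ɟ/ (voiced palatal stop) satisfy every feature; every other segment in the inventory fails at least one.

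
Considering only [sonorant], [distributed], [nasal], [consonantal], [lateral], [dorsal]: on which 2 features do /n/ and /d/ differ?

[sonorant], [nasal]

/n/ is the alveolar nasal and /d/ is the voiced alveolar stop. Both are [-distributed], [+consonantal], [-lateral], [-dorsal]. /n/ is [+sonorant] while /d/ is [-sonorant]; /n/ is [+nasal] while /d/ is [-nasal], so the distinguishing features are [sonorant], [nasal].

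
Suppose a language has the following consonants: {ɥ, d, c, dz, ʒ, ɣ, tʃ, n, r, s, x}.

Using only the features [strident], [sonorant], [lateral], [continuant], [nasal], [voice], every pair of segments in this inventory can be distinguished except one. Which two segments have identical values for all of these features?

ɥ, r

On the given features, /ɥ/ and /r/ have an identical profile: [-strident], [+sonorant], [-lateral], [+continuant], [-nasal], [+voice]. No other two segments in the inventory coincide on all 6 features. (They do differ in [labial], [round] and [dorsal], which are not among the given features.)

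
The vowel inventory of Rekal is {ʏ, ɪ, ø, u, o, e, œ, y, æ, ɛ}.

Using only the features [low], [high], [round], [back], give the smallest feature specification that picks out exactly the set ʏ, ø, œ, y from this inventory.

[−back, +round]

Every target segment is [−back], [+round]; each remaining inventory member fails at least one of these. Each conjunct is needed — [+round] alone would also admit /u, o/; [−back] alone would also admit /ɪ, e, æ, ɛ/ — and no other single listed feature has exactly this extension, so two is the minimum.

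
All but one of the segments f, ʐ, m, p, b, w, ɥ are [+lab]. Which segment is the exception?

Every segment except /ʐ/ is [+labial]. /ʐ/ (voiced retroflex fricative) is [-labial], so it is the exception.

ʐ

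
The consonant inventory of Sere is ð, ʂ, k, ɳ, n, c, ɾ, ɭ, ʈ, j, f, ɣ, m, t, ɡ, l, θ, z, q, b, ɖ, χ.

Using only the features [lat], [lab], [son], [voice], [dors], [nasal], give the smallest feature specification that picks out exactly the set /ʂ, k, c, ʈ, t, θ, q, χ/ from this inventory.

The class [−voice], [−labial] has exactly /ʂ, k, c, ʈ, t, θ, q, χ/ as its extension in this inventory. No smaller conjunction from the listed features achieves this: [−labial] alone would also admit /ð, ɳ, n, ɾ, …/; [−voice] alone would also admit /f/; and checking the remaining single features turns up none with this extension.

[−voice, −lab]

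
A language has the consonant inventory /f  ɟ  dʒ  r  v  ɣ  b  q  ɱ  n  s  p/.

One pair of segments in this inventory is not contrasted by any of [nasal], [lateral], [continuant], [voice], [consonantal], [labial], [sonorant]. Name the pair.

On the given features, /dʒ/ and /ɟ/ have an identical profile: [-nasal], [-lateral], [-continuant], [+voice], [+consonantal], [-labial], [-sonorant]. No other two segments in the inventory coincide on all 7 features. (They do differ in [strident], [delayed release] and [dorsal], which are not among the given features.)

dʒ, ɟ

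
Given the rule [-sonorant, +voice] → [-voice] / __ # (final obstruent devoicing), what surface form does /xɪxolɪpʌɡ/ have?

[xɪxolɪpʌk]

/ɡ/ satisfies [-sonorant, +voice] and sits in __ #. The [-voice] counterpart of the voiced velar stop is /k/. Other segments in /xɪxolɪpʌɡ/ either fail the structural description or are not in the environment, so the surface form is [xɪxolɪpʌk].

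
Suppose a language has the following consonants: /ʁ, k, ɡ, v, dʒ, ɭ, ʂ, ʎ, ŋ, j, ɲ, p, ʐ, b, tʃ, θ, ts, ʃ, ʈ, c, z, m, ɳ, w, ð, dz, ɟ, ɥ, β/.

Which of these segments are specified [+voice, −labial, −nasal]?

ʁ, ɡ, dʒ, ɭ, ʎ, j, ʐ, z, ð, dz, ɟ

Checking each segment against [+voice], [−labial], [−nasal]: /ʁ/ (voiced uvular fricative), /ɡ/ (voiced velar stop), /dʒ/ (voiced postalveolar affricate), /ɭ/ (retroflex lateral approximant), /ʎ/ (palatal lateral approximant), /j/ (palatal glide), among others, satisfy every feature; every other segment in the inventory fails at least one.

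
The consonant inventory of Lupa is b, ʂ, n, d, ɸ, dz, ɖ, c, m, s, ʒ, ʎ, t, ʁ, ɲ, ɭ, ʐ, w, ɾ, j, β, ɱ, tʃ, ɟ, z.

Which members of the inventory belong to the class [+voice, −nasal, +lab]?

Checking each segment against [+voice], [−nasal], [+labial]: /b/ (voiced bilabial stop), /w/ (labial-velar glide), /β/ (voiced bilabial fricative) satisfy every feature; every other segment in the inventory fails at least one.

b, w, β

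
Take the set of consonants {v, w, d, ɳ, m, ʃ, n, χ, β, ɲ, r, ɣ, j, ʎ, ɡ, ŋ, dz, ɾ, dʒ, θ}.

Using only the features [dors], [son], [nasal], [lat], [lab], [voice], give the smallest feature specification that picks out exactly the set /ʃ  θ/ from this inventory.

[−voice, −dors]

The class [−voice], [−dorsal] has exactly /ʃ, θ/ as its extension in this inventory. No smaller conjunction from the listed features achieves this: [−dorsal] alone would also admit /v, d, ɳ, m, …/; [−voice] alone would also admit /χ/; and checking the remaining single features turns up none with this extension.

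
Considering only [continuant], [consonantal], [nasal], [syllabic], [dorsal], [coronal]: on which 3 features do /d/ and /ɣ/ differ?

The two segments share [+consonantal], [-nasal], [-syllabic]. The only features from the list on which they differ: /d/ is [-continuant] while /ɣ/ is [+continuant]; /d/ is [+coronal] while /ɣ/ is [-coronal]; /d/ is [-dorsal] while /ɣ/ is [+dorsal].

[continuant], [coronal], [dorsal]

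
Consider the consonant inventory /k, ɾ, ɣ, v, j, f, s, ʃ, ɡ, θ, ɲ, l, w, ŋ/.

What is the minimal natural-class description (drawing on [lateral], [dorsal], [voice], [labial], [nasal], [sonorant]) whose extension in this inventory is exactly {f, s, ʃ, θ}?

Every target segment is [−voice], [−dorsal]; each remaining inventory member fails at least one of these. Each conjunct is needed — [−dorsal] alone would also admit /ɾ, v, l/; [−voice] alone would also admit /k/ — and no other single listed feature has exactly this extension, so two is the minimum.

[−voice, −dorsal]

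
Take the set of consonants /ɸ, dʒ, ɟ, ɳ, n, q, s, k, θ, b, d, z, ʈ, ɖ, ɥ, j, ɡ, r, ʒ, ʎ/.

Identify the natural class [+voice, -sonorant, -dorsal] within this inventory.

Checking each segment against [+voice], [-sonorant], [-dorsal]: /dʒ/ (voiced postalveolar affricate), /b/ (voiced bilabial stop), /d/ (voiced alveolar stop), /z/ (voiced alveolar fricative), /ɖ/ (voiced retroflex stop), /ʒ/ (voiced postalveolar fricative) satisfy every feature; every other segment in the inventory fails at least one.

dʒ, b, d, z, ɖ, ʒ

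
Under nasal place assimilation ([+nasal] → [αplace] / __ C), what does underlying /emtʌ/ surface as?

In /emtʌ/, the nasal /m/ precedes /t/, which is [+coronal]. The nasal assimilates in place, becoming the [+coronal] nasal /n/. The surface form is [entʌ].

[entʌ]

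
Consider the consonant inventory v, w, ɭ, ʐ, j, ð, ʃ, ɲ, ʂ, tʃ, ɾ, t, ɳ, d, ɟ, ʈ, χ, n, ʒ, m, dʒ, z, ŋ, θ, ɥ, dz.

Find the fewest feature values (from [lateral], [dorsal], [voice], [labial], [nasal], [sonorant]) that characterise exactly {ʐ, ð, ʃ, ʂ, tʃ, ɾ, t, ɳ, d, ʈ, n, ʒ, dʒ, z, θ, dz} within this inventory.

[−lateral, −labial, −dorsal]

/ʐ, ð, ʃ, ʂ, tʃ, ɾ, t, ɳ, d, ʈ, n, ʒ, dʒ, z, θ, dz/ are all [−lateral], [−labial], [−dorsal], and no other segment in the inventory matches all three values. Dropping any one of them over-generates: [−labial, −dorsal] alone would also admit /ɭ/; [−lateral, −dorsal] alone would also admit /v, m/; [−lateral, −labial] alone would also admit /j, ɲ, ɟ, χ, …/. No other combination of two listed features picks out exactly this set either, so fewer than three features will not do.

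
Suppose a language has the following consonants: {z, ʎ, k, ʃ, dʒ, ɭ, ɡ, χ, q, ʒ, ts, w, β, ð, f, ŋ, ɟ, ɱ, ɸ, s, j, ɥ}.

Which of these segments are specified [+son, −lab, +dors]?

Checking each segment against [+sonorant], [−labial], [+dorsal]: /ʎ/ (palatal lateral approximant), /ŋ/ (velar nasal), /j/ (palatal glide) satisfy every feature; every other segment in the inventory fails at least one.

ʎ, ŋ, j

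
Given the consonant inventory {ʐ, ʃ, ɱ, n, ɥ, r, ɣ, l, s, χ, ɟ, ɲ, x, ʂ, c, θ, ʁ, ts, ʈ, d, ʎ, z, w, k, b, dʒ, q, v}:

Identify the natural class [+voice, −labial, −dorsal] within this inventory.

First, the [+voice] segments are /ʐ, ɱ, n, ɥ, r, ɣ, l, ɟ, ɲ, ʁ, d, ʎ, z, w, b, dʒ, v/.
Of those, [−labial] gives /ʐ, n, r, ɣ, l, ɟ, ɲ, ʁ, d, ʎ, z, dʒ/.
Among these, [−dorsal] leaves /ʐ, n, r, l, d, z, dʒ/.

ʐ, n, r, l, d, z, dʒ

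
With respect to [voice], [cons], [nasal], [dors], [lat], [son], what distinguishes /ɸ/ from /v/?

[voice]

The two segments share [+consonantal], [-nasal], [-dorsal], [-lateral], [-sonorant]. The only feature from the list on which they differ: /ɸ/ is [-voice] while /v/ is [+voice].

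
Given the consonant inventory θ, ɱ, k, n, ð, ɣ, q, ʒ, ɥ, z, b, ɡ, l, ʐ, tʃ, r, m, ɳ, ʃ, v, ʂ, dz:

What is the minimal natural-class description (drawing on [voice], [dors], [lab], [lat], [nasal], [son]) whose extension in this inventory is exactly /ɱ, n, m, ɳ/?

/ɱ, n, m, ɳ/ are exactly the [+nasal] segments in the inventory, so a single feature suffices.

[+nasal]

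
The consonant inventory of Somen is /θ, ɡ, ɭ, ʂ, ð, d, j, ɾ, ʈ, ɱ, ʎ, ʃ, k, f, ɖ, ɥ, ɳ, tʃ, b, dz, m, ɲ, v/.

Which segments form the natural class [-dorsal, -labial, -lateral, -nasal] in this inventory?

Checking each segment against [-dorsal], [-labial], [-lateral], [-nasal]: /θ/ (voiceless dental fricative), /ʂ/ (voiceless retroflex fricative), /ð/ (voiced dental fricative), /d/ (voiced alveolar stop), /ɾ/ (alveolar tap), /ʈ/ (voiceless retroflex stop), among others, satisfy every feature; every other segment in the inventory fails at least one.

θ, ʂ, ð, d, ɾ, ʈ, ʃ, ɖ, tʃ, dz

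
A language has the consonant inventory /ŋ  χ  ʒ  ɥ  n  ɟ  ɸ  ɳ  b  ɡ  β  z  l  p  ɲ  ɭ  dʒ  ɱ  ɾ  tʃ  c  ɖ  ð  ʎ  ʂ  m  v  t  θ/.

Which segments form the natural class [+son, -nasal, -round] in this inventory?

Among the inventory, the [+sonorant] segments are /ŋ, ɥ, n, ɳ, l, ɲ, ɭ, ɱ, ɾ, ʎ, m/.
Within that set, [-nasal] gives /ɥ, l, ɭ, ɾ, ʎ/.
Of those, [-round] leaves /l, ɭ, ɾ, ʎ/.

l, ɭ, ɾ, ʎ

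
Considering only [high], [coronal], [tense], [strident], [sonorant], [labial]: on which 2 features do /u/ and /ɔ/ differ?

The two segments share [−coronal], [−strident], [+sonorant], [+labial]. The only features from the list on which they differ: /u/ is [+high] while /ɔ/ is [−high]; /u/ is [+tense] while /ɔ/ is [−tense].

[high], [tense]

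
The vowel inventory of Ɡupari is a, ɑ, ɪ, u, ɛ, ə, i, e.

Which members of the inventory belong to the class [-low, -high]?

First, the [-low] segments are /ɪ, u, ɛ, ə, i, e/.
Within that set, [-high] leaves /ɛ, ə, e/.

ɛ, ə, e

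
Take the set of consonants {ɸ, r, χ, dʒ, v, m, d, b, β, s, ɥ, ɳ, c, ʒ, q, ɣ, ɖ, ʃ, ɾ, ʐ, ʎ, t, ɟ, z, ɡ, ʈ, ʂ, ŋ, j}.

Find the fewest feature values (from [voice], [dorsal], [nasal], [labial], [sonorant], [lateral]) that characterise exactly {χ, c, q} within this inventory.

/χ, c, q/ are all [−voice], [+dorsal], and no other segment in the inventory matches both values. Dropping any one of them over-generates: [+dorsal] alone would also admit /ɥ, ɣ, ʎ, ɟ, …/; [−voice] alone would also admit /ɸ, s, ʃ, t, …/. No other single listed feature picks out exactly this set either, so fewer than two features will not do.

[−voice, +dorsal]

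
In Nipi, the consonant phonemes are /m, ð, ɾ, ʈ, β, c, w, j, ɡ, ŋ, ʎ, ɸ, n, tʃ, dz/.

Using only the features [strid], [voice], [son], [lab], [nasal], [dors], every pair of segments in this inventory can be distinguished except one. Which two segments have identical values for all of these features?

ʎ, j

/ʎ/ (palatal lateral approximant) and /j/ (palatal glide) are both [−strident], [+voice], [+sonorant], [−labial], [−nasal], [+dorsal], so none of the listed features separates them. (They do differ in [lateral], which is not among the given features.) Every other pair in the inventory differs on at least one listed feature.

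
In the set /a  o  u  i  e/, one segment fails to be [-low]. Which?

/o, u, i, e/ are all [-low]; /a/ (low unrounded vowel) is [+low].

a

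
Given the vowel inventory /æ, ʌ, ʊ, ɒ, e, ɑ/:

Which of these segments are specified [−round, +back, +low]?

ɑ

Checking each segment against [−round], [+back], [+low]: /ɑ/ (low back unrounded vowel) satisfies every feature; every other segment in the inventory fails at least one.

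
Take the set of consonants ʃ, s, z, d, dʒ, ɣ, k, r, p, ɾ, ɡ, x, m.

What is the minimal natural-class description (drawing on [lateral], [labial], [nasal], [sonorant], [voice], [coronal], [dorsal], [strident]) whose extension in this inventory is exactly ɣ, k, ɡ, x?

Every target segment is [+dorsal] and no other inventory member is, so one feature is enough.

[+dorsal]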